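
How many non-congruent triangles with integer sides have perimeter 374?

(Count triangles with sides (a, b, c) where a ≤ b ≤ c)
Let a ≤ b ≤ c with a + b + c = 374. The only binding inequality is a + b > c, i.e. 374 − c > c, so c < 374/2; and c ≥ 374/3 since c is the largest side.
So 125 ≤ c ≤ 186. For each c, b runs from ⌈(374 − c)/2⌉ up to c (then a = 374 − b − c satisfies 1 ≤ a ≤ b automatically), giving c − ⌈(374 − c)/2⌉ + 1 choices.
Summing over c: 1 + 3 + 4 + 6 + … + 91 + 93  (62 terms, c = 125, …, 186) = 2914
Check (closed form: nearest integer to p²/48 for even p, (p+3)²/48 for odd p): 374²/48 = 139876/48 ≈ 2914.08 → 2914

2914 triangles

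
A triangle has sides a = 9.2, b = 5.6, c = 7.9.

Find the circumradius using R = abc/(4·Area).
First find the area with Heron's formula.
s = (9.2 + 5.6 + 7.9)/2 = 11.35
Area = √(s(s−a)(s−b)(s−c)) = √(11.35·2.15·5.75·3.45) ≈ √484.085 ≈ 22.0019
abc = 9.2·5.6·7.9 = 407.008
R = abc/(4·Area) ≈ 407.008/(4·22.0019) = 407.008/88.0077 ≈ 4.62469

R = 4.625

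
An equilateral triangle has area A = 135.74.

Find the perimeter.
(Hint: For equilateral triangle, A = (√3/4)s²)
A = (√3/4)s²  ⇒  s² = 4A/√3 = 4·135.74/√3 = 542.96/1.73205 ≈ 313.478
s ≈ √313.478 ≈ 17.7053
Perimeter = 3s ≈ 3·17.7053 ≈ 53.1159

Perimeter = 53.12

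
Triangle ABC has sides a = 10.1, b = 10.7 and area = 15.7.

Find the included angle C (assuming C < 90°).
Area = ½·a·b·sin(C)  ⇒  sin(C) = 2·Area/(a·b) = 2·15.7/(10.1·10.7) = 31.4/108.07 ≈ 0.290552
C = arcsin(0.290552) ≈ 16.891° (taking the acute solution since C < 90°)

C = 16.89°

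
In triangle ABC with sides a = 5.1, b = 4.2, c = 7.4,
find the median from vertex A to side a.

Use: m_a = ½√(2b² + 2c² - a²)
m_a = ½√(2·4.2² + 2·7.4² − 5.1²) = ½√(2·17.64 + 2·54.76 − 26.01) = ½√(35.28 + 109.52 − 26.01) = ½√118.79
√118.79 ≈ 10.8991, so m_a ≈ 5.44954

m_a = 5.45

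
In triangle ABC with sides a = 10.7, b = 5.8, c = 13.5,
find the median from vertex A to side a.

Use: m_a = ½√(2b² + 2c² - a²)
m_a = ½√(2·5.8² + 2·13.5² − 10.7²) = ½√(2·33.64 + 2·182.25 − 114.49) = ½√(67.28 + 364.5 − 114.49) = ½√317.29
√317.29 ≈ 17.8126, so m_a ≈ 8.90632

m_a = 8.906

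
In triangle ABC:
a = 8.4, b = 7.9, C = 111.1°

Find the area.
Two sides and the included angle (SAS): A = ½·a·b·sin(C) = ½·8.4·7.9·sin(111.1°)
sin(111.1°) ≈ 0.932954
A ≈ ½·66.36·0.932954 = 33.18·0.932954 ≈ 30.9554

Area = 30.96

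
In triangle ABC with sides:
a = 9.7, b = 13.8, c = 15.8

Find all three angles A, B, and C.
Law of cosines for each angle (a² = 94.09, b² = 190.44, c² = 249.64):
cos(A) = (b² + c² − a²)/(2bc) = (190.44 + 249.64 − 94.09)/(2·13.8·15.8) = 345.99/436.08 ≈ 0.793409  ⇒  A ≈ 37.4947°
cos(B) = (a² + c² − b²)/(2ac) = (94.09 + 249.64 − 190.44)/(2·9.7·15.8) = 153.29/306.52 ≈ 0.500098  ⇒  B ≈ 59.9935°
cos(C) = (a² + b² − c²)/(2ab) = (94.09 + 190.44 − 249.64)/(2·9.7·13.8) = 34.89/267.72 ≈ 0.130323  ⇒  C ≈ 82.5118°
Check: A + B + C ≈ 180°

A = 37.49°, B = 59.99°, C = 82.51°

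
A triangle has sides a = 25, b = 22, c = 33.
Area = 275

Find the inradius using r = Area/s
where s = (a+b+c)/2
s = (25 + 22 + 33)/2 = 80/2 = 40
r = Area/s = 275/40 ≈ 6.875

r = 6.875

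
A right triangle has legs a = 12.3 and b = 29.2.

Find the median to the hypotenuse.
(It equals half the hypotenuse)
Hypotenuse c = √(a² + b²) = √(151.29 + 852.64) = √1003.93 ≈ 31.6849
Median to hypotenuse = c/2 ≈ 31.6849/2 ≈ 15.8424

Median = 15.84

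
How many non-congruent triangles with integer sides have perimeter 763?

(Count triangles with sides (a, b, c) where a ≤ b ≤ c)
Let a ≤ b ≤ c with a + b + c = 763. The only binding inequality is a + b > c, i.e. 763 − c > c, so c < 763/2; and c ≥ 763/3 since c is the largest side.
So 255 ≤ c ≤ 381. For each c, b runs from ⌈(763 − c)/2⌉ up to c (then a = 763 − b − c satisfies 1 ≤ a ≤ b automatically), giving c − ⌈(763 − c)/2⌉ + 1 choices.
Summing over c: 2 + 3 + 5 + 6 + … + 189 + 191  (127 terms, c = 255, …, 381) = 12224
Check (closed form: nearest integer to p²/48 for even p, (p+3)²/48 for odd p): (763+3)²/48 = 766²/48 = 586756/48 ≈ 12224.08 → 12224

12224 triangles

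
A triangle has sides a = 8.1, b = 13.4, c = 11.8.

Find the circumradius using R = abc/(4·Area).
First find the area with Heron's formula.
s = (8.1 + 13.4 + 11.8)/2 = 16.65
Area = √(s(s−a)(s−b)(s−c)) = √(16.65·8.55·3.25·4.85) ≈ √2243.91 ≈ 47.3699
abc = 8.1·13.4·11.8 = 1280.772
R = abc/(4·Area) ≈ 1280.772/(4·47.3699) = 1280.772/189.48 ≈ 6.75941

R = 6.759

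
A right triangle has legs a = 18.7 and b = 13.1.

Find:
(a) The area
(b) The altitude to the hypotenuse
(a) The legs are perpendicular, so Area = ½·a·b = ½·18.7·13.1 = ½·244.97 = 122.485
(b) Hypotenuse c = √(a² + b²) = √(349.69 + 171.61) = √521.3 ≈ 22.832
    Area = ½·c·h_c  ⇒  h_c = 2·Area/c = 244.97/22.832 ≈ 10.7292

Area = 122.485, h_c = 10.73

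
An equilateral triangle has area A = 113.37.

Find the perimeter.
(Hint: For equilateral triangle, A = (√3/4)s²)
A = (√3/4)s²  ⇒  s² = 4A/√3 = 4·113.37/√3 = 453.48/1.73205 ≈ 261.817
s ≈ √261.817 ≈ 16.1808
Perimeter = 3s ≈ 3·16.1808 ≈ 48.5423

Perimeter = 48.54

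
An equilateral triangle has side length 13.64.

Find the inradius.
r = Area/s with s the semi-perimeter.
Area = (√3/4)·13.64² = (√3/4)·186.0496 ≈ 0.433013·186.0496 ≈ 80.5618
s = 3·13.64/2 = 20.46
r ≈ 80.5618/20.46 ≈ 3.93753
(Equivalently r = side/(2√3) = 13.64/3.4641 ≈ 3.93753.)

r = 3.938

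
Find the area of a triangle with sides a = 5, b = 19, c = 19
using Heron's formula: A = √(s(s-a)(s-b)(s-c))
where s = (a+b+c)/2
s = (5 + 19 + 19)/2 = 43/2 = 21.5
s − a = 16.5, s − b = 2.5, s − c = 2.5
s(s−a)(s−b)(s−c) = 21.5·16.5·2.5·2.5 = 2217.1875
Area = √2217.1875 ≈ 47.087

s = 21.5, Area = 47.09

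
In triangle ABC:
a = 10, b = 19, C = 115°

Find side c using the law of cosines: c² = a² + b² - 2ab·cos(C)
c² = 10² + 19² − 2·10·19·cos(115°)
cos(115°) ≈ -0.422618
c² ≈ 100 + 361 − 380·(-0.422618) ≈ 461 + 160.595 ≈ 621.595
c ≈ √621.595 ≈ 24.9318

c = 24.93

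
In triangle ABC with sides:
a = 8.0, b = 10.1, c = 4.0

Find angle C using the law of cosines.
c² = a² + b² − 2ab·cos(C)  ⇒  cos(C) = (a² + b² − c²)/(2ab)
cos(C) = (8.0² + 10.1² − 4.0²)/(2·8.0·10.1) = (64 + 102.01 − 16)/161.6 = 150.01/161.6 ≈ 0.92828
C = arccos(0.92828) ≈ 21.8318°

C = 21.83°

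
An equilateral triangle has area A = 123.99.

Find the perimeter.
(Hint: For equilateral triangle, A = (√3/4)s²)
A = (√3/4)s²  ⇒  s² = 4A/√3 = 4·123.99/√3 = 495.96/1.73205 ≈ 286.343
s ≈ √286.343 ≈ 16.9217
Perimeter = 3s ≈ 3·16.9217 ≈ 50.765

Perimeter = 50.76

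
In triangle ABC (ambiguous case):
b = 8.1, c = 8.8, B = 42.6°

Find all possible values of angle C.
b/sin(B) = c/sin(C)  ⇒  sin(C) = c·sin(B)/b = 8.8·sin(42.6°)/8.1
sin(42.6°) ≈ 0.676876
sin(C) ≈ 8.8·0.676876/8.1 ≈ 5.95651/8.1 ≈ 0.735371
Candidate 1: C₁ = arcsin(0.735371) ≈ 47.3386°  →  A = 180° − 42.6° − 47.3386° ≈ 90.0614° > 0, valid
Candidate 2: C₂ = 180° − C₁ ≈ 132.661°  →  A = 180° − 42.6° − 132.661° ≈ 4.73861° > 0, valid

C = 47.34° or C = 132.7° (two solutions)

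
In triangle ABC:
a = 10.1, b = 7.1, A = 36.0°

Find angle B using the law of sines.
a/sin(A) = b/sin(B)  ⇒  sin(B) = b·sin(A)/a = 7.1·sin(36.0°)/10.1
sin(36.0°) ≈ 0.587785
sin(B) ≈ 7.1·0.587785/10.1 ≈ 4.17328/10.1 ≈ 0.413196
B = arcsin(0.413196) ≈ 24.4057°
(Since b ≤ a we need B ≤ A, so the obtuse alternative 180° − 24.4057° ≈ 155.594° is rejected.)

B = 24.41°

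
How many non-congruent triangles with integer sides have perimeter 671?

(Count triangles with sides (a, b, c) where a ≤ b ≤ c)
Let a ≤ b ≤ c with a + b + c = 671. The only binding inequality is a + b > c, i.e. 671 − c > c, so c < 671/2; and c ≥ 671/3 since c is the largest side.
So 224 ≤ c ≤ 335. For each c, b runs from ⌈(671 − c)/2⌉ up to c (then a = 671 − b − c satisfies 1 ≤ a ≤ b automatically), giving c − ⌈(671 − c)/2⌉ + 1 choices.
Summing over c: 1 + 3 + 4 + 6 + … + 166 + 168  (112 terms, c = 224, …, 335) = 9464
Check (closed form: nearest integer to p²/48 for even p, (p+3)²/48 for odd p): (671+3)²/48 = 674²/48 = 454276/48 ≈ 9464.08 → 9464

9464 triangles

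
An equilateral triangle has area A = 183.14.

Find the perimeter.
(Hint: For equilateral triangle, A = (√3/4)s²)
A = (√3/4)s²  ⇒  s² = 4A/√3 = 4·183.14/√3 = 732.56/1.73205 ≈ 422.944
s ≈ √422.944 ≈ 20.5656
Perimeter = 3s ≈ 3·20.5656 ≈ 61.6968

Perimeter = 61.7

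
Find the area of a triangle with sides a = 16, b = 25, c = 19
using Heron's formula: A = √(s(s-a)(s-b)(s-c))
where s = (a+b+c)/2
s = (16 + 25 + 19)/2 = 60/2 = 30
s − a = 14, s − b = 5, s − c = 11
s(s−a)(s−b)(s−c) = 30·14·5·11 = 23100
Area = √23100 ≈ 151.987

s = 30.0, Area = 152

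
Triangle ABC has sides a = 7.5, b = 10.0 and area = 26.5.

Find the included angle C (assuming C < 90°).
Area = ½·a·b·sin(C)  ⇒  sin(C) = 2·Area/(a·b) = 2·26.5/(7.5·10.0) = 53/75 ≈ 0.706667
C = arcsin(0.706667) ≈ 44.9643° (taking the acute solution since C < 90°)

C = 44.96°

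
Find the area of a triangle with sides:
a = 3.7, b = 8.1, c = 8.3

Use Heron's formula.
s = (3.7 + 8.1 + 8.3)/2 = 20.1/2 = 10.05
s − a = 6.35, s − b = 1.95, s − c = 1.75
s(s−a)(s−b)(s−c) = 10.05·6.35·1.95·1.75 ≈ 217.777
Area = √217.777 ≈ 14.7573

Area = 14.76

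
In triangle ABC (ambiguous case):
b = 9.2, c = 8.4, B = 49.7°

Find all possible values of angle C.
b/sin(B) = c/sin(C)  ⇒  sin(C) = c·sin(B)/b = 8.4·sin(49.7°)/9.2
sin(49.7°) ≈ 0.762668
sin(C) ≈ 8.4·0.762668/9.2 ≈ 6.40641/9.2 ≈ 0.696349
Candidate 1: C₁ = arcsin(0.696349) ≈ 44.1348°  →  A = 180° − 49.7° − 44.1348° ≈ 86.1652° > 0, valid
Candidate 2: C₂ = 180° − C₁ ≈ 135.865°  →  A = 180° − 49.7° − 135.865° ≈ -5.5652° ≤ 0, not a valid triangle

C = 44.13° (one solution)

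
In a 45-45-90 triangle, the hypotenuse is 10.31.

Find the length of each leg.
In a 45-45-90 triangle hypotenuse = leg·√2, so leg = hypotenuse/√2.
Leg = 10.31/√2 ≈ 10.31/1.41421 ≈ 7.29027

Each leg = 7.29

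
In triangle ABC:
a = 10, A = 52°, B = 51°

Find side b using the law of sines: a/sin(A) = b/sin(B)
a/sin(A) = b/sin(B)  ⇒  b = a·sin(B)/sin(A) = 10·sin(51°)/sin(52°)
sin(51°) ≈ 0.777146, sin(52°) ≈ 0.788011
b ≈ 10·0.777146/0.788011 ≈ 7.77146/0.788011 ≈ 9.86212

b = 9.862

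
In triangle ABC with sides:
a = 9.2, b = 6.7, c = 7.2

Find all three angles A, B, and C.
Law of cosines for each angle (a² = 84.64, b² = 44.89, c² = 51.84):
cos(A) = (b² + c² − a²)/(2bc) = (44.89 + 51.84 − 84.64)/(2·6.7·7.2) = 12.09/96.48 ≈ 0.125311  ⇒  A ≈ 82.8013°
cos(B) = (a² + c² − b²)/(2ac) = (84.64 + 51.84 − 44.89)/(2·9.2·7.2) = 91.59/132.48 ≈ 0.69135  ⇒  B ≈ 46.263°
cos(C) = (a² + b² − c²)/(2ab) = (84.64 + 44.89 − 51.84)/(2·9.2·6.7) = 77.69/123.28 ≈ 0.630191  ⇒  C ≈ 50.9358°
Check: A + B + C ≈ 180°

A = 82.8°, B = 46.26°, C = 50.94°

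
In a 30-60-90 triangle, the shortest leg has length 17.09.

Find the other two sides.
In a 30-60-90 triangle the sides are in ratio 1 : √3 : 2 (short leg : long leg : hypotenuse).
Long leg = 17.09·√3 ≈ 17.09·1.73205 ≈ 29.6007
Hypotenuse = 2·17.09 = 34.18

Long leg = 17.09√3 = 29.6, Hypotenuse = 34.18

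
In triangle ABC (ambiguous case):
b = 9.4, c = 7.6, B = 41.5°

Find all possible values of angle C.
b/sin(B) = c/sin(C)  ⇒  sin(C) = c·sin(B)/b = 7.6·sin(41.5°)/9.4
sin(41.5°) ≈ 0.66262
sin(C) ≈ 7.6·0.66262/9.4 ≈ 5.03591/9.4 ≈ 0.535735
Candidate 1: C₁ = arcsin(0.535735) ≈ 32.3938°  →  A = 180° − 41.5° − 32.3938° ≈ 106.106° > 0, valid
Candidate 2: C₂ = 180° − C₁ ≈ 147.606°  →  A = 180° − 41.5° − 147.606° ≈ -9.1062° ≤ 0, not a valid triangle

C = 32.39° (one solution)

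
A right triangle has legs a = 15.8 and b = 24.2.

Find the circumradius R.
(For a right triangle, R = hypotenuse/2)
Hypotenuse c = √(a² + b²) = √(249.64 + 585.64) = √835.28 ≈ 28.9012
R = c/2 ≈ 28.9012/2 ≈ 14.4506

R = 14.45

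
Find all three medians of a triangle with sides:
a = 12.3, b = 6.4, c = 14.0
Median formula: m_a = ½√(2b² + 2c² − a²) (and cyclically). a² = 151.29, b² = 40.96, c² = 196.
m_a = ½√(2·40.96 + 2·196 − 151.29) = ½√322.63 ≈ ½·17.9619 ≈ 8.98095
m_b = ½√(2·151.29 + 2·196 − 40.96) = ½√653.62 ≈ ½·25.566 ≈ 12.783
m_c = ½√(2·151.29 + 2·40.96 − 196) = ½√188.5 ≈ ½·13.7295 ≈ 6.86477

m_a = 8.981, m_b = 12.78, m_c = 6.865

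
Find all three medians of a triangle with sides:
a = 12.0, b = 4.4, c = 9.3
Median formula: m_a = ½√(2b² + 2c² − a²) (and cyclically). a² = 144, b² = 19.36, c² = 86.49.
m_a = ½√(2·19.36 + 2·86.49 − 144) = ½√67.7 ≈ ½·8.228 ≈ 4.114
m_b = ½√(2·144 + 2·86.49 − 19.36) = ½√441.62 ≈ ½·21.0148 ≈ 10.5074
m_c = ½√(2·144 + 2·19.36 − 86.49) = ½√240.23 ≈ ½·15.4994 ≈ 7.74968

m_a = 4.114, m_b = 10.51, m_c = 7.75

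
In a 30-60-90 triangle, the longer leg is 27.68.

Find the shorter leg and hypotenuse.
In a 30-60-90 triangle the sides are in ratio 1 : √3 : 2, so short leg = long leg/√3 and hypotenuse = 2·(short leg).
Short leg = 27.68/√3 ≈ 27.68/1.73205 ≈ 15.9811
Hypotenuse = 2·15.9811 ≈ 31.9621

Short leg = 15.98, Hypotenuse = 31.96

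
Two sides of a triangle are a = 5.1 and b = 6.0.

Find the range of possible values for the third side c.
Triangle inequality: |a − b| < c < a + b
|a − b| = |5.1 − 6.0| = 0.9
a + b = 5.1 + 6.0 = 11.1

0.9 < c < 11.1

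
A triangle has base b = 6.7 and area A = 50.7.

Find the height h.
A = ½·b·h  ⇒  h = 2A/b = 2·50.7/6.7 = 101.4/6.7 ≈ 15.1343

h = 15.13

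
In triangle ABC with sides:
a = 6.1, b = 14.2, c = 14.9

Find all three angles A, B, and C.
Law of cosines for each angle (a² = 37.21, b² = 201.64, c² = 222.01):
cos(A) = (b² + c² − a²)/(2bc) = (201.64 + 222.01 − 37.21)/(2·14.2·14.9) = 386.44/423.16 ≈ 0.913224  ⇒  A ≈ 24.0452°
cos(B) = (a² + c² − b²)/(2ac) = (37.21 + 222.01 − 201.64)/(2·6.1·14.9) = 57.58/181.78 ≈ 0.316757  ⇒  B ≈ 71.5331°
cos(C) = (a² + b² − c²)/(2ab) = (37.21 + 201.64 − 222.01)/(2·6.1·14.2) = 16.84/173.24 ≈ 0.0972062  ⇒  C ≈ 84.4217°
Check: A + B + C ≈ 180°

A = 24.05°, B = 71.53°, C = 84.42°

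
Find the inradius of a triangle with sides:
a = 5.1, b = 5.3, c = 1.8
r = Area/s where s is the semi-perimeter.
s = (5.1 + 5.3 + 1.8)/2 = 12.2/2 = 6.1
Area = √(s(s−a)(s−b)(s−c)) = √(6.1·1·0.8·4.3) ≈ √20.984 ≈ 4.58083
r ≈ 4.58083/6.1 ≈ 0.750956

r = 0.751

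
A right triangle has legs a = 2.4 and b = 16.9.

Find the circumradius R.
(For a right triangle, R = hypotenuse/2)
Hypotenuse c = √(a² + b²) = √(5.76 + 285.61) = √291.37 ≈ 17.0696
R = c/2 ≈ 17.0696/2 ≈ 8.53478

R = 8.535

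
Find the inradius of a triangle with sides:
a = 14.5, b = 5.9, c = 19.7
r = Area/s where s is the semi-perimeter.
s = (14.5 + 5.9 + 19.7)/2 = 40.1/2 = 20.05
Area = √(s(s−a)(s−b)(s−c)) = √(20.05·5.55·14.15·0.35) ≈ √551.102 ≈ 23.4756
r ≈ 23.4756/20.05 ≈ 1.17085

r = 1.171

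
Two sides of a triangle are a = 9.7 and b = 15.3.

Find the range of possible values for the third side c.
Triangle inequality: |a − b| < c < a + b
|a − b| = |9.7 − 15.3| = 5.6
a + b = 9.7 + 15.3 = 25

5.6 < c < 25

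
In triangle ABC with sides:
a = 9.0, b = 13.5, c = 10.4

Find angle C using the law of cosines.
c² = a² + b² − 2ab·cos(C)  ⇒  cos(C) = (a² + b² − c²)/(2ab)
cos(C) = (9.0² + 13.5² − 10.4²)/(2·9.0·13.5) = (81 + 182.25 − 108.16)/243 = 155.09/243 ≈ 0.63823
C = arccos(0.63823) ≈ 50.34°

C = 50.34°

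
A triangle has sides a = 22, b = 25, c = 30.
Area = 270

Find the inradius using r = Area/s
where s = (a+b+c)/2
s = (22 + 25 + 30)/2 = 77/2 = 38.5
r = Area/s = 270/38.5 ≈ 7.01299

r = 7.013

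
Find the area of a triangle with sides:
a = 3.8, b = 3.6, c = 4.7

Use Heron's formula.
s = (3.8 + 3.6 + 4.7)/2 = 12.1/2 = 6.05
s − a = 2.25, s − b = 2.45, s − c = 1.35
s(s−a)(s−b)(s−c) = 6.05·2.25·2.45·1.35 ≈ 45.0233
Area = √45.0233 ≈ 6.70994

Area = 6.71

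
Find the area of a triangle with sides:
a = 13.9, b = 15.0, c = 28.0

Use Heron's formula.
s = (13.9 + 15.0 + 28.0)/2 = 56.9/2 = 28.45
s − a = 14.55, s − b = 13.45, s − c = 0.45
s(s−a)(s−b)(s−c) = 28.45·14.55·13.45·0.45 ≈ 2505.42
Area = √2505.42 ≈ 50.0541

Area = 50.05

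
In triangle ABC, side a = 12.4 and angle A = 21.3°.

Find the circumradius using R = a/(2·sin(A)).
R = a/(2·sin(A)) = 12.4/(2·sin(21.3°))
sin(21.3°) ≈ 0.363251
R ≈ 12.4/(2·0.363251) = 12.4/0.726502 ≈ 17.0681

R = 17.07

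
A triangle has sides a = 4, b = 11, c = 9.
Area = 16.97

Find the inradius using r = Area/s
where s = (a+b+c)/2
s = (4 + 11 + 9)/2 = 24/2 = 12
r = Area/s = 16.97/12 ≈ 1.41417

r = 1.414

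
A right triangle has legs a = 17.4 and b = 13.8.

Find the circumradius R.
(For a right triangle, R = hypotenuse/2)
Hypotenuse c = √(a² + b²) = √(302.76 + 190.44) = √493.2 ≈ 22.2081
R = c/2 ≈ 22.2081/2 ≈ 11.1041

R = 11.1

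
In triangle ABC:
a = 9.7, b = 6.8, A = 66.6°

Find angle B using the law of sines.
a/sin(A) = b/sin(B)  ⇒  sin(B) = b·sin(A)/a = 6.8·sin(66.6°)/9.7
sin(66.6°) ≈ 0.917755
sin(B) ≈ 6.8·0.917755/9.7 ≈ 6.24073/9.7 ≈ 0.643374
B = arcsin(0.643374) ≈ 40.0439°
(Since b ≤ a we need B ≤ A, so the obtuse alternative 180° − 40.0439° ≈ 139.956° is rejected.)

B = 40.04°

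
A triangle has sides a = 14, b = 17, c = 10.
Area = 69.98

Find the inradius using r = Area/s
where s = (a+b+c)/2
s = (14 + 17 + 10)/2 = 41/2 = 20.5
r = Area/s = 69.98/20.5 ≈ 3.41366

r = 3.414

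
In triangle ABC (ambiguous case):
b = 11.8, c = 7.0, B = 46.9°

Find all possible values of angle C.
b/sin(B) = c/sin(C)  ⇒  sin(C) = c·sin(B)/b = 7.0·sin(46.9°)/11.8
sin(46.9°) ≈ 0.730162
sin(C) ≈ 7.0·0.730162/11.8 ≈ 5.11114/11.8 ≈ 0.433147
Candidate 1: C₁ = arcsin(0.433147) ≈ 25.6675°  →  A = 180° − 46.9° − 25.6675° ≈ 107.433° > 0, valid
Candidate 2: C₂ = 180° − C₁ ≈ 154.333°  →  A = 180° − 46.9° − 154.333° ≈ -21.2325° ≤ 0, not a valid triangle

C = 25.67° (one solution)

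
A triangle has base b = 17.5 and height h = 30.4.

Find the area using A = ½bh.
A = ½·b·h = ½·17.5·30.4 = ½·532 = 266

Area = 266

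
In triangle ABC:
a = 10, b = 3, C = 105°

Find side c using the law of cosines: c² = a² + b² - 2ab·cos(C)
c² = 10² + 3² − 2·10·3·cos(105°)
cos(105°) ≈ -0.258819
c² ≈ 100 + 9 − 60·(-0.258819) ≈ 109 + 15.5291 ≈ 124.529
c ≈ √124.529 ≈ 11.1593

c = 11.16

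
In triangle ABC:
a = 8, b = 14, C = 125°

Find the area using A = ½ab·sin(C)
A = ½·a·b·sin(C) = ½·8·14·sin(125°)
sin(125°) ≈ 0.819152
A ≈ ½·112·0.819152 = 56·0.819152 ≈ 45.8725

Area = 45.87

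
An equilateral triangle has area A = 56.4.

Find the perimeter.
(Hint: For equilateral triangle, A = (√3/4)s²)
A = (√3/4)s²  ⇒  s² = 4A/√3 = 4·56.4/√3 = 225.6/1.73205 ≈ 130.25
s ≈ √130.25 ≈ 11.4127
Perimeter = 3s ≈ 3·11.4127 ≈ 34.2382

Perimeter = 34.24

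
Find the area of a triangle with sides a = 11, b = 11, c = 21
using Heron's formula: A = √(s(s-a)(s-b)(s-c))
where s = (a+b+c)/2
s = (11 + 11 + 21)/2 = 43/2 = 21.5
s − a = 10.5, s − b = 10.5, s − c = 0.5
s(s−a)(s−b)(s−c) = 21.5·10.5·10.5·0.5 = 1185.1875
Area = √1185.1875 ≈ 34.4266

s = 21.5, Area = 34.43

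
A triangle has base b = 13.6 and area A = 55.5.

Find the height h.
A = ½·b·h  ⇒  h = 2A/b = 2·55.5/13.6 = 111/13.6 ≈ 8.16176

h = 8.162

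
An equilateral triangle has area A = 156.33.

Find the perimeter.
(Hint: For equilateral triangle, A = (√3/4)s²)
A = (√3/4)s²  ⇒  s² = 4A/√3 = 4·156.33/√3 = 625.32/1.73205 ≈ 361.029
s ≈ √361.029 ≈ 19.0008
Perimeter = 3s ≈ 3·19.0008 ≈ 57.0023

Perimeter = 57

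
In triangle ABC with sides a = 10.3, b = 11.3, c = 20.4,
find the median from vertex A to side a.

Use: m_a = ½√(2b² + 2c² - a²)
m_a = ½√(2·11.3² + 2·20.4² − 10.3²) = ½√(2·127.69 + 2·416.16 − 106.09) = ½√(255.38 + 832.32 − 106.09) = ½√981.61
√981.61 ≈ 31.3307, so m_a ≈ 15.6653

m_a = 15.67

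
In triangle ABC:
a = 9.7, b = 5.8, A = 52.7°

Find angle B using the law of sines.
a/sin(A) = b/sin(B)  ⇒  sin(B) = b·sin(A)/a = 5.8·sin(52.7°)/9.7
sin(52.7°) ≈ 0.795473
sin(B) ≈ 5.8·0.795473/9.7 ≈ 4.61375/9.7 ≈ 0.475644
B = arcsin(0.475644) ≈ 28.4013°
(Since b ≤ a we need B ≤ A, so the obtuse alternative 180° − 28.4013° ≈ 151.599° is rejected.)

B = 28.4°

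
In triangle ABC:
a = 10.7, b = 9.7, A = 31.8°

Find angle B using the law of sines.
a/sin(A) = b/sin(B)  ⇒  sin(B) = b·sin(A)/a = 9.7·sin(31.8°)/10.7
sin(31.8°) ≈ 0.526956
sin(B) ≈ 9.7·0.526956/10.7 ≈ 5.11147/10.7 ≈ 0.477708
B = arcsin(0.477708) ≈ 28.5358°
(Since b ≤ a we need B ≤ A, so the obtuse alternative 180° − 28.5358° ≈ 151.464° is rejected.)

B = 28.54°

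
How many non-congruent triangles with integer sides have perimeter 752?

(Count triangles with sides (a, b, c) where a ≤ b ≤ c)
Let a ≤ b ≤ c with a + b + c = 752. The only binding inequality is a + b > c, i.e. 752 − c > c, so c < 752/2; and c ≥ 752/3 since c is the largest side.
So 251 ≤ c ≤ 375. For each c, b runs from ⌈(752 − c)/2⌉ up to c (then a = 752 − b − c satisfies 1 ≤ a ≤ b automatically), giving c − ⌈(752 − c)/2⌉ + 1 choices.
Summing over c: 1 + 3 + 4 + 6 + … + 186 + 187  (125 terms, c = 251, …, 375) = 11781
Check (closed form: nearest integer to p²/48 for even p, (p+3)²/48 for odd p): 752²/48 = 565504/48 ≈ 11781.33 → 11781

11781 triangles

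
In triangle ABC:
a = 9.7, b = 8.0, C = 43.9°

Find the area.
Two sides and the included angle (SAS): A = ½·a·b·sin(C) = ½·9.7·8.0·sin(43.9°)
sin(43.9°) ≈ 0.693402
A ≈ ½·77.6·0.693402 = 38.8·0.693402 ≈ 26.904

Area = 26.9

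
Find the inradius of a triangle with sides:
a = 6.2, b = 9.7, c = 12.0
r = Area/s where s is the semi-perimeter.
s = (6.2 + 9.7 + 12.0)/2 = 27.9/2 = 13.95
Area = √(s(s−a)(s−b)(s−c)) = √(13.95·7.75·4.25·1.95) ≈ √895.982 ≈ 29.933
r ≈ 29.933/13.95 ≈ 2.14573

r = 2.146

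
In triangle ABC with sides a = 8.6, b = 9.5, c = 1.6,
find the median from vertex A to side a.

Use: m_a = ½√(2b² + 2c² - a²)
m_a = ½√(2·9.5² + 2·1.6² − 8.6²) = ½√(2·90.25 + 2·2.56 − 73.96) = ½√(180.5 + 5.12 − 73.96) = ½√111.66
√111.66 ≈ 10.5669, so m_a ≈ 5.28346

m_a = 5.283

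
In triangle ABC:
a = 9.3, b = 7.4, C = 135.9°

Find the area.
Two sides and the included angle (SAS): A = ½·a·b·sin(C) = ½·9.3·7.4·sin(135.9°)
sin(135.9°) ≈ 0.695913
A ≈ ½·68.82·0.695913 = 34.41·0.695913 ≈ 23.9464

Area = 23.95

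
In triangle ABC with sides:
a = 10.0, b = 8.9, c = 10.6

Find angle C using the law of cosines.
c² = a² + b² − 2ab·cos(C)  ⇒  cos(C) = (a² + b² − c²)/(2ab)
cos(C) = (10.0² + 8.9² − 10.6²)/(2·10.0·8.9) = (100 + 79.21 − 112.36)/178 = 66.85/178 ≈ 0.375562
C = arccos(0.375562) ≈ 67.941°

C = 67.94°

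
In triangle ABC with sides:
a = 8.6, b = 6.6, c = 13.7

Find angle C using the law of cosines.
c² = a² + b² − 2ab·cos(C)  ⇒  cos(C) = (a² + b² − c²)/(2ab)
cos(C) = (8.6² + 6.6² − 13.7²)/(2·8.6·6.6) = (73.96 + 43.56 − 187.69)/113.52 = -70.17/113.52 ≈ -0.618129
C = arccos(-0.618129) ≈ 128.18°

C = 128.2°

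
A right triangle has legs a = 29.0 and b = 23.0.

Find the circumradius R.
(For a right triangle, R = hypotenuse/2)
Hypotenuse c = √(a² + b²) = √(841 + 529) = √1370 ≈ 37.0135
R = c/2 ≈ 37.0135/2 ≈ 18.5068

R = 18.51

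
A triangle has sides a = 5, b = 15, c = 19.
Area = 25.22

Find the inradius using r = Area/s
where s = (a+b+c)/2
s = (5 + 15 + 19)/2 = 39/2 = 19.5
r = Area/s = 25.22/19.5 ≈ 1.29333

r = 1.293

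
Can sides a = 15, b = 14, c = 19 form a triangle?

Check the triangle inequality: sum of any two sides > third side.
a + b vs c: 15 + 14 = 29 > 19  ✓
a + c vs b: 15 + 19 = 34 > 14  ✓
b + c vs a: 14 + 19 = 33 > 15  ✓

Yes, triangle inequality satisfied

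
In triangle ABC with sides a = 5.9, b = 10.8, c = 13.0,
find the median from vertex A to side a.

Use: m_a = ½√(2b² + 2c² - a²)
m_a = ½√(2·10.8² + 2·13.0² − 5.9²) = ½√(2·116.64 + 2·169 − 34.81) = ½√(233.28 + 338 − 34.81) = ½√536.47
√536.47 ≈ 23.1618, so m_a ≈ 11.5809

m_a = 11.58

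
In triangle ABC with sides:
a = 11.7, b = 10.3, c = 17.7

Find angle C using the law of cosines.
c² = a² + b² − 2ab·cos(C)  ⇒  cos(C) = (a² + b² − c²)/(2ab)
cos(C) = (11.7² + 10.3² − 17.7²)/(2·11.7·10.3) = (136.89 + 106.09 − 313.29)/241.02 = -70.31/241.02 ≈ -0.291719
C = arccos(-0.291719) ≈ 106.961°

C = 107°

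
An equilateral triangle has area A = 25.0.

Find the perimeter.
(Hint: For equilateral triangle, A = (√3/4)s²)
A = (√3/4)s²  ⇒  s² = 4A/√3 = 4·25.0/√3 = 100/1.73205 ≈ 57.735
s ≈ √57.735 ≈ 7.59836
Perimeter = 3s ≈ 3·7.59836 ≈ 22.7951

Perimeter = 22.8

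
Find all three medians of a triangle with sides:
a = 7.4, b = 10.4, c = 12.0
Median formula: m_a = ½√(2b² + 2c² − a²) (and cyclically). a² = 54.76, b² = 108.16, c² = 144.
m_a = ½√(2·108.16 + 2·144 − 54.76) = ½√449.56 ≈ ½·21.2028 ≈ 10.6014
m_b = ½√(2·54.76 + 2·144 − 108.16) = ½√289.36 ≈ ½·17.0106 ≈ 8.50529
m_c = ½√(2·54.76 + 2·108.16 − 144) = ½√181.84 ≈ ½·13.4848 ≈ 6.7424

m_a = 10.6, m_b = 8.505, m_c = 6.742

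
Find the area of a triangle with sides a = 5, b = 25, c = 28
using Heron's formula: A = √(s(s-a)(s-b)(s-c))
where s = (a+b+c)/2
s = (5 + 25 + 28)/2 = 58/2 = 29
s − a = 24, s − b = 4, s − c = 1
s(s−a)(s−b)(s−c) = 29·24·4·1 = 2784
Area = √2784 ≈ 52.7636

s = 29.0, Area = 52.76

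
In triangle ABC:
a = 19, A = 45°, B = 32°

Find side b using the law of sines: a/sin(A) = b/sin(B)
a/sin(A) = b/sin(B)  ⇒  b = a·sin(B)/sin(A) = 19·sin(32°)/sin(45°)
sin(32°) ≈ 0.529919, sin(45°) ≈ 0.707107
b ≈ 19·0.529919/0.707107 ≈ 10.0685/0.707107 ≈ 14.239

b = 14.24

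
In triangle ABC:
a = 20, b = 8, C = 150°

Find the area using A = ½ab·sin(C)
A = ½·a·b·sin(C) = ½·20·8·sin(150°)
sin(150°) ≈ 0.5
A ≈ ½·160·0.5 = 80·0.5 ≈ 40

Area = 40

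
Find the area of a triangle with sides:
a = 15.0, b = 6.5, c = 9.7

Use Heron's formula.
s = (15.0 + 6.5 + 9.7)/2 = 31.2/2 = 15.6
s − a = 0.6, s − b = 9.1, s − c = 5.9
s(s−a)(s−b)(s−c) = 15.6·0.6·9.1·5.9 ≈ 502.538
Area = √502.538 ≈ 22.4174

Area = 22.42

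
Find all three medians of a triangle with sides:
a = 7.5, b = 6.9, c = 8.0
Median formula: m_a = ½√(2b² + 2c² − a²) (and cyclically). a² = 56.25, b² = 47.61, c² = 64.
m_a = ½√(2·47.61 + 2·64 − 56.25) = ½√166.97 ≈ ½·12.9217 ≈ 6.46084
m_b = ½√(2·56.25 + 2·64 − 47.61) = ½√192.89 ≈ ½·13.8885 ≈ 6.94424
m_c = ½√(2·56.25 + 2·47.61 − 64) = ½√143.72 ≈ ½·11.9883 ≈ 5.99416

m_a = 6.461, m_b = 6.944, m_c = 5.994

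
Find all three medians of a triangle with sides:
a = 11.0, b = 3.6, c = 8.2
Median formula: m_a = ½√(2b² + 2c² − a²) (and cyclically). a² = 121, b² = 12.96, c² = 67.24.
m_a = ½√(2·12.96 + 2·67.24 − 121) = ½√39.4 ≈ ½·6.27694 ≈ 3.13847
m_b = ½√(2·121 + 2·67.24 − 12.96) = ½√363.52 ≈ ½·19.0662 ≈ 9.5331
m_c = ½√(2·121 + 2·12.96 − 67.24) = ½√200.68 ≈ ½·14.1662 ≈ 7.08308

m_a = 3.138, m_b = 9.533, m_c = 7.083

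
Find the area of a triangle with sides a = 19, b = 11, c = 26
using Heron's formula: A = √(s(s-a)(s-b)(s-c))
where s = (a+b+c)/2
s = (19 + 11 + 26)/2 = 56/2 = 28
s − a = 9, s − b = 17, s − c = 2
s(s−a)(s−b)(s−c) = 28·9·17·2 = 8568
Area = √8568 ≈ 92.5635

s = 28.0, Area = 92.56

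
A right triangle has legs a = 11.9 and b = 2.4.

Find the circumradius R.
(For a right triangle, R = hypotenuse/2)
Hypotenuse c = √(a² + b²) = √(141.61 + 5.76) = √147.37 ≈ 12.1396
R = c/2 ≈ 12.1396/2 ≈ 6.0698

R = 6.07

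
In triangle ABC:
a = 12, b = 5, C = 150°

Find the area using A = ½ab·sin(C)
A = ½·a·b·sin(C) = ½·12·5·sin(150°)
sin(150°) ≈ 0.5
A ≈ ½·60·0.5 = 30·0.5 ≈ 15

Area = 15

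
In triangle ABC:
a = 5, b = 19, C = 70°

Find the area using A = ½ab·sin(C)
A = ½·a·b·sin(C) = ½·5·19·sin(70°)
sin(70°) ≈ 0.939693
A ≈ ½·95·0.939693 = 47.5·0.939693 ≈ 44.6354

Area = 44.64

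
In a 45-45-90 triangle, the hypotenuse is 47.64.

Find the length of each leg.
In a 45-45-90 triangle hypotenuse = leg·√2, so leg = hypotenuse/√2.
Leg = 47.64/√2 ≈ 47.64/1.41421 ≈ 33.6866

Each leg = 33.69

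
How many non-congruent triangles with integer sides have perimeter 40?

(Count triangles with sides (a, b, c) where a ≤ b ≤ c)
Let a ≤ b ≤ c with a + b + c = 40. The only binding inequality is a + b > c, i.e. 40 − c > c, so c < 40/2; and c ≥ 40/3 since c is the largest side.
So 14 ≤ c ≤ 19. For each c, b runs from ⌈(40 − c)/2⌉ up to c (then a = 40 − b − c satisfies 1 ≤ a ≤ b automatically), giving c − ⌈(40 − c)/2⌉ + 1 choices.
Summing over c: 2 + 3 + 5 + 6 + 8 + 9 = 33
Check (closed form: nearest integer to p²/48 for even p, (p+3)²/48 for odd p): 40²/48 = 1600/48 ≈ 33.33 → 33

33 triangles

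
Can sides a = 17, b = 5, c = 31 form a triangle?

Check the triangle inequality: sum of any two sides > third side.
a + b vs c: 17 + 5 = 22 ≤ 31  ✗
a + c vs b: 17 + 31 = 48 > 5  ✓
b + c vs a: 5 + 31 = 36 > 17  ✓

No: 17 + 5 = 22 is not > 31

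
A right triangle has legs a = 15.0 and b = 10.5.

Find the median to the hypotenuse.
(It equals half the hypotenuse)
Hypotenuse c = √(a² + b²) = √(225 + 110.25) = √335.25 ≈ 18.3098
Median to hypotenuse = c/2 ≈ 18.3098/2 ≈ 9.15492

Median = 9.155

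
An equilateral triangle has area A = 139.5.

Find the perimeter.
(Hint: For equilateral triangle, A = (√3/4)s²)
A = (√3/4)s²  ⇒  s² = 4A/√3 = 4·139.5/√3 = 558/1.73205 ≈ 322.161
s ≈ √322.161 ≈ 17.9489
Perimeter = 3s ≈ 3·17.9489 ≈ 53.8466

Perimeter = 53.85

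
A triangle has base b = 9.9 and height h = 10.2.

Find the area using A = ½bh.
A = ½·b·h = ½·9.9·10.2 = ½·100.98 = 50.49

Area = 50.49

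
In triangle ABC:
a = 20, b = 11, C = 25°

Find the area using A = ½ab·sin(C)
A = ½·a·b·sin(C) = ½·20·11·sin(25°)
sin(25°) ≈ 0.422618
A ≈ ½·220·0.422618 = 110·0.422618 ≈ 46.488

Area = 46.49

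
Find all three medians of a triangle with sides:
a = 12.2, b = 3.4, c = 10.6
Median formula: m_a = ½√(2b² + 2c² − a²) (and cyclically). a² = 148.84, b² = 11.56, c² = 112.36.
m_a = ½√(2·11.56 + 2·112.36 − 148.84) = ½√99 ≈ ½·9.94987 ≈ 4.97494
m_b = ½√(2·148.84 + 2·112.36 − 11.56) = ½√510.84 ≈ ½·22.6018 ≈ 11.3009
m_c = ½√(2·148.84 + 2·11.56 − 112.36) = ½√208.44 ≈ ½·14.4375 ≈ 7.21873

m_a = 4.975, m_b = 11.3, m_c = 7.219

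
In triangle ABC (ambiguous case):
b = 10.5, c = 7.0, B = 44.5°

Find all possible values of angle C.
b/sin(B) = c/sin(C)  ⇒  sin(C) = c·sin(B)/b = 7.0·sin(44.5°)/10.5
sin(44.5°) ≈ 0.700909
sin(C) ≈ 7.0·0.700909/10.5 ≈ 4.90636/10.5 ≈ 0.467273
Candidate 1: C₁ = arcsin(0.467273) ≈ 27.8574°  →  A = 180° − 44.5° − 27.8574° ≈ 107.643° > 0, valid
Candidate 2: C₂ = 180° − C₁ ≈ 152.143°  →  A = 180° − 44.5° − 152.143° ≈ -16.6426° ≤ 0, not a valid triangle

C = 27.86° (one solution)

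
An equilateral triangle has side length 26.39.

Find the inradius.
r = Area/s with s the semi-perimeter.
Area = (√3/4)·26.39² = (√3/4)·696.4321 ≈ 0.433013·696.4321 ≈ 301.564
s = 3·26.39/2 = 39.585
r ≈ 301.564/39.585 ≈ 7.61814
(Equivalently r = side/(2√3) = 26.39/3.4641 ≈ 7.61814.)

r = 7.618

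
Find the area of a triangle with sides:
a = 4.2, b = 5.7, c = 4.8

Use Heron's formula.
s = (4.2 + 5.7 + 4.8)/2 = 14.7/2 = 7.35
s − a = 3.15, s − b = 1.65, s − c = 2.55
s(s−a)(s−b)(s−c) = 7.35·3.15·1.65·2.55 ≈ 97.4141
Area = √97.4141 ≈ 9.86986

Area = 9.87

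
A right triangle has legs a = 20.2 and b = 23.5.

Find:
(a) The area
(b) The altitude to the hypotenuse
(a) The legs are perpendicular, so Area = ½·a·b = ½·20.2·23.5 = ½·474.7 = 237.35
(b) Hypotenuse c = √(a² + b²) = √(408.04 + 552.25) = √960.29 ≈ 30.9885
    Area = ½·c·h_c  ⇒  h_c = 2·Area/c = 474.7/30.9885 ≈ 15.3186

Area = 237.35, h_c = 15.32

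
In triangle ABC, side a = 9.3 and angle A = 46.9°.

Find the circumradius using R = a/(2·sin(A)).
R = a/(2·sin(A)) = 9.3/(2·sin(46.9°))
sin(46.9°) ≈ 0.730162
R ≈ 9.3/(2·0.730162) = 9.3/1.46032 ≈ 6.36845

R = 6.368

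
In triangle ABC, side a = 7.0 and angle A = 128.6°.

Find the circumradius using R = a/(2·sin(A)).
R = a/(2·sin(A)) = 7.0/(2·sin(128.6°))
sin(128.6°) ≈ 0.78152
R ≈ 7.0/(2·0.78152) = 7.0/1.56304 ≈ 4.47845

R = 4.478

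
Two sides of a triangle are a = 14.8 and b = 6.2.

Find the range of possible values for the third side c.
Triangle inequality: |a − b| < c < a + b
|a − b| = |14.8 − 6.2| = 8.6
a + b = 14.8 + 6.2 = 21

8.6 < c < 21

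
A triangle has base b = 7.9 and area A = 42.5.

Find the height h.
A = ½·b·h  ⇒  h = 2A/b = 2·42.5/7.9 = 85/7.9 ≈ 10.7595

h = 10.76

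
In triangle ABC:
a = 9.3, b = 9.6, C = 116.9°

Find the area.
Two sides and the included angle (SAS): A = ½·a·b·sin(C) = ½·9.3·9.6·sin(116.9°)
sin(116.9°) ≈ 0.891798
A ≈ ½·89.28·0.891798 = 44.64·0.891798 ≈ 39.8098

Area = 39.81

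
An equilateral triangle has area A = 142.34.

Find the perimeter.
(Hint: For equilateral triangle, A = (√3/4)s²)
A = (√3/4)s²  ⇒  s² = 4A/√3 = 4·142.34/√3 = 569.36/1.73205 ≈ 328.72
s ≈ √328.72 ≈ 18.1306
Perimeter = 3s ≈ 3·18.1306 ≈ 54.3919

Perimeter = 54.39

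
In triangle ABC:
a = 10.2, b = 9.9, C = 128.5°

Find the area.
Two sides and the included angle (SAS): A = ½·a·b·sin(C) = ½·10.2·9.9·sin(128.5°)
sin(128.5°) ≈ 0.782608
A ≈ ½·100.98·0.782608 = 50.49·0.782608 ≈ 39.5139

Area = 39.51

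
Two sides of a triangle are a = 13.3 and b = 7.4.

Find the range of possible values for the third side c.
Triangle inequality: |a − b| < c < a + b
|a − b| = |13.3 − 7.4| = 5.9
a + b = 13.3 + 7.4 = 20.7

5.9 < c < 20.7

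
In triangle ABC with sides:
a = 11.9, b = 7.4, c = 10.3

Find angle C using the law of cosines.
c² = a² + b² − 2ab·cos(C)  ⇒  cos(C) = (a² + b² − c²)/(2ab)
cos(C) = (11.9² + 7.4² − 10.3²)/(2·11.9·7.4) = (141.61 + 54.76 − 106.09)/176.12 = 90.28/176.12 ≈ 0.512605
C = arccos(0.512605) ≈ 59.1625°

C = 59.16°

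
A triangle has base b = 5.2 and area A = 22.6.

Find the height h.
A = ½·b·h  ⇒  h = 2A/b = 2·22.6/5.2 = 45.2/5.2 ≈ 8.69231

h = 8.692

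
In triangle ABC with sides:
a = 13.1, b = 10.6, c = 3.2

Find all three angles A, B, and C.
Law of cosines for each angle (a² = 171.61, b² = 112.36, c² = 10.24):
cos(A) = (b² + c² − a²)/(2bc) = (112.36 + 10.24 − 171.61)/(2·10.6·3.2) = -49.01/67.84 ≈ -0.722435  ⇒  A ≈ 136.256°
cos(B) = (a² + c² − b²)/(2ac) = (171.61 + 10.24 − 112.36)/(2·13.1·3.2) = 69.49/83.84 ≈ 0.828841  ⇒  B ≈ 34.0202°
cos(C) = (a² + b² − c²)/(2ab) = (171.61 + 112.36 − 10.24)/(2·13.1·10.6) = 273.73/277.72 ≈ 0.985633  ⇒  C ≈ 9.72393°
Check: A + B + C ≈ 180°

A = 136.3°, B = 34.02°, C = 9.724°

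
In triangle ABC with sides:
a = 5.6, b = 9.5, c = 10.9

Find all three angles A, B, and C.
Law of cosines for each angle (a² = 31.36, b² = 90.25, c² = 118.81):
cos(A) = (b² + c² − a²)/(2bc) = (90.25 + 118.81 − 31.36)/(2·9.5·10.9) = 177.7/207.1 ≈ 0.85804  ⇒  A ≈ 30.9028°
cos(B) = (a² + c² − b²)/(2ac) = (31.36 + 118.81 − 90.25)/(2·5.6·10.9) = 59.92/122.08 ≈ 0.490826  ⇒  B ≈ 60.6051°
cos(C) = (a² + b² − c²)/(2ab) = (31.36 + 90.25 − 118.81)/(2·5.6·9.5) = 2.8/106.4 ≈ 0.0263158  ⇒  C ≈ 88.492°
Check: A + B + C ≈ 180°

A = 30.9°, B = 60.61°, C = 88.49°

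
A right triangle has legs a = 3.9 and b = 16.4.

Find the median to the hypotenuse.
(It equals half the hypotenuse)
Hypotenuse c = √(a² + b²) = √(15.21 + 268.96) = √284.17 ≈ 16.8573
Median to hypotenuse = c/2 ≈ 16.8573/2 ≈ 8.42867

Median = 8.429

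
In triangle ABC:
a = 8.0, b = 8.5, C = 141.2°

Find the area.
Two sides and the included angle (SAS): A = ½·a·b·sin(C) = ½·8.0·8.5·sin(141.2°)
sin(141.2°) ≈ 0.626604
A ≈ ½·68·0.626604 = 34·0.626604 ≈ 21.3045

Area = 21.3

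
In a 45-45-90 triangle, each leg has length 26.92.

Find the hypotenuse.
In a 45-45-90 triangle the sides are in ratio 1 : 1 : √2, so hypotenuse = leg·√2.
Hypotenuse = 26.92·√2 ≈ 26.92·1.41421 ≈ 38.0706

Hypotenuse = 26.92√2 = 38.07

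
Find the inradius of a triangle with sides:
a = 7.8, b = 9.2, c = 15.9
r = Area/s where s is the semi-perimeter.
s = (7.8 + 9.2 + 15.9)/2 = 32.9/2 = 16.45
Area = √(s(s−a)(s−b)(s−c)) = √(16.45·8.65·7.25·0.55) ≈ √567.391 ≈ 23.82
r ≈ 23.82/16.45 ≈ 1.44802

r = 1.448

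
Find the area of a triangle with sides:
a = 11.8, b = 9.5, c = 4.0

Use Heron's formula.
s = (11.8 + 9.5 + 4.0)/2 = 25.3/2 = 12.65
s − a = 0.85, s − b = 3.15, s − c = 8.65
s(s−a)(s−b)(s−c) = 12.65·0.85·3.15·8.65 ≈ 292.979
Area = √292.979 ≈ 17.1166

Area = 17.12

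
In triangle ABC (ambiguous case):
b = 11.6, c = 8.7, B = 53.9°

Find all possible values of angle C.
b/sin(B) = c/sin(C)  ⇒  sin(C) = c·sin(B)/b = 8.7·sin(53.9°)/11.6
sin(53.9°) ≈ 0.80799
sin(C) ≈ 8.7·0.80799/11.6 ≈ 7.02951/11.6 ≈ 0.605992
Candidate 1: C₁ = arcsin(0.605992) ≈ 37.3003°  →  A = 180° − 53.9° − 37.3003° ≈ 88.7997° > 0, valid
Candidate 2: C₂ = 180° − C₁ ≈ 142.7°  →  A = 180° − 53.9° − 142.7° ≈ -16.5997° ≤ 0, not a valid triangle

C = 37.3° (one solution)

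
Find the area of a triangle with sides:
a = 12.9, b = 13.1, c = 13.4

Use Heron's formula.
s = (12.9 + 13.1 + 13.4)/2 = 39.4/2 = 19.7
s − a = 6.8, s − b = 6.6, s − c = 6.3
s(s−a)(s−b)(s−c) = 19.7·6.8·6.6·6.3 ≈ 5570.06
Area = √5570.06 ≈ 74.6328

Area = 74.63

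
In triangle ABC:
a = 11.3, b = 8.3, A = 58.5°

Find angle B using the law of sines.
a/sin(A) = b/sin(B)  ⇒  sin(B) = b·sin(A)/a = 8.3·sin(58.5°)/11.3
sin(58.5°) ≈ 0.85264
sin(B) ≈ 8.3·0.85264/11.3 ≈ 7.07691/11.3 ≈ 0.626276
B = arcsin(0.626276) ≈ 38.7759°
(Since b ≤ a we need B ≤ A, so the obtuse alternative 180° − 38.7759° ≈ 141.224° is rejected.)

B = 38.78°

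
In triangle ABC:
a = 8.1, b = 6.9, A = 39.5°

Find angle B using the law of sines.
a/sin(A) = b/sin(B)  ⇒  sin(B) = b·sin(A)/a = 6.9·sin(39.5°)/8.1
sin(39.5°) ≈ 0.636078
sin(B) ≈ 6.9·0.636078/8.1 ≈ 4.38894/8.1 ≈ 0.541844
B = arcsin(0.541844) ≈ 32.8093°
(Since b ≤ a we need B ≤ A, so the obtuse alternative 180° − 32.8093° ≈ 147.191° is rejected.)

B = 32.81°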